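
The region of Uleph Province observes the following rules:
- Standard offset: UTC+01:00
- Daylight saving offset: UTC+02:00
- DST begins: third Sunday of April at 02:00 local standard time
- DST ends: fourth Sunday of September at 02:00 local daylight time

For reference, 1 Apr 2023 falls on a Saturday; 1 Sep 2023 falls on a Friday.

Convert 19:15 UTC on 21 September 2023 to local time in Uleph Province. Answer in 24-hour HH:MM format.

21:15

1 April 2023 is a Saturday, so the first Sunday is April 2 and the third is April 16.
1 September 2023 is a Friday, so the first Sunday is September 3 and the fourth is September 24.
At the standard offset (UTC+01:00), 19:15 UTC + 1h = 20:15 Uleph Province standard time.
The standard-time date in Uleph Province, 21 September 2023, falls between 16 April and 24 September, so daylight saving is in effect and Uleph Province is at UTC+02:00.
19:15 UTC + 2h = 21:15 local.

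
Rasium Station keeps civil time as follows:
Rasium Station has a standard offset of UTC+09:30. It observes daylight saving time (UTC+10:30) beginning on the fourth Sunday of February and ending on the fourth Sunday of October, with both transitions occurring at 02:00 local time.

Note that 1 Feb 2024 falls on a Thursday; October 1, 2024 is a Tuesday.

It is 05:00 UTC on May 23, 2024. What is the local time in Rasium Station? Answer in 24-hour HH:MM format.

15:30

1 February 2024 is a Thursday, so the first Sunday is February 4 and the fourth is February 25.
1 October 2024 is a Tuesday, so the first Sunday is October 6 and the fourth is October 27.
At the standard offset (UTC+09:30), 05:00 UTC + 9h30m = 14:30 Rasium Station standard time.
The standard-time date in Rasium Station, May 23, 2024, lies within the daylight-saving period (25 February – 27 October), so Rasium Station is on daylight time, UTC+10:30.
05:00 UTC + 10h30m = 15:30 local.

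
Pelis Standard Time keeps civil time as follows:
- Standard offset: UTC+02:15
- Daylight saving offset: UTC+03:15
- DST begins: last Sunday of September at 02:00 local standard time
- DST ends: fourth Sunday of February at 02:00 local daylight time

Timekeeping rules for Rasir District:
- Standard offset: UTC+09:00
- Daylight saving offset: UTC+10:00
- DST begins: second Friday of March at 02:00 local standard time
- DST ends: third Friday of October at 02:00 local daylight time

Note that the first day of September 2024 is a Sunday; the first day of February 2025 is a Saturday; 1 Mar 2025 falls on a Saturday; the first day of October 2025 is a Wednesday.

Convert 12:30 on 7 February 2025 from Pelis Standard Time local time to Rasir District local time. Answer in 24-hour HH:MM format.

1 September 2024 is a Sunday, so Sundays fall on 1, 8, 15, 22, 29; the last is September 29.
1 February 2025 is a Saturday, so the first Sunday is February 2 and the fourth is February 23.
7 February 2025 lies within the daylight-saving period (29 September 2024 – 23 February 2025), so Pelis Standard Time is on daylight time, UTC+03:15.
12:30 Pelis Standard Time − 3h15m = 09:15 UTC.
1 March 2025 is a Saturday, so the first Friday is March 7 and the second is March 14.
1 October 2025 is a Wednesday, so the first Friday is October 3 and the third is October 17.
At the standard offset (UTC+09:00), 09:15 UTC + 9h = 18:15 Rasir District standard time.
The standard-time date in Rasir District, 7 February 2025, is outside the daylight-saving period (14 March – 17 October), so Rasir District is on standard time, UTC+09:00.
09:15 UTC + 9h = 18:15 Rasir District.

18:15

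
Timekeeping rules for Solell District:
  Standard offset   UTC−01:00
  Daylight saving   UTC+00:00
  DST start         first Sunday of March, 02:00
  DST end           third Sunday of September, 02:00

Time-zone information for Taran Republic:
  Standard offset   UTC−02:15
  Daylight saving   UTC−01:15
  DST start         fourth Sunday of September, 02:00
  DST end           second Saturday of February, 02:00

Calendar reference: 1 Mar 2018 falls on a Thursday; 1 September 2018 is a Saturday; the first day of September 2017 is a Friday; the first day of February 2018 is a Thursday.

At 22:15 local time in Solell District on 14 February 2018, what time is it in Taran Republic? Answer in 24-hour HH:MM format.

1 March 2018 is a Thursday, so the first Sunday is March 4.
1 September 2018 is a Saturday, so the first Sunday is September 2 and the third is September 16.
14 February 2018 does not fall between 4 March and 16 September, so daylight saving is not in effect and Solell District is at UTC−01:00.
22:15 Solell District + 1h = 23:15 UTC.
1 September 2017 is a Friday, so the first Sunday is September 3 and the fourth is September 24.
1 February 2018 is a Thursday, so the first Saturday is February 3 and the second is February 10.
At the standard offset (UTC−02:15), 23:15 UTC − 2h15m = 21:00 Taran Republic standard time.
The standard-time date in Taran Republic, 14 February 2018, does not fall between 24 September 2017 and 10 February 2018, so daylight saving is not in effect and Taran Republic is at UTC−02:15.
23:15 UTC − 2h15m = 21:00 Taran Republic.

21:00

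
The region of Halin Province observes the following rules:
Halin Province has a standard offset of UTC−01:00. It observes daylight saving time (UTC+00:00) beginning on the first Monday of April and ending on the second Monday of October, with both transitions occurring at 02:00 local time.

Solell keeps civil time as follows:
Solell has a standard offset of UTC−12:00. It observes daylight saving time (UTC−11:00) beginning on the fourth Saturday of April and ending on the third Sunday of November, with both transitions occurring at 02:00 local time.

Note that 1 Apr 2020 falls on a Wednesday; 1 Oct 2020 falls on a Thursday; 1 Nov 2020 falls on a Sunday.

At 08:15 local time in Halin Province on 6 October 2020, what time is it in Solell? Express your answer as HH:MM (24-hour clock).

21:15

1 April 2020 is a Wednesday, so the first Monday is April 6.
1 October 2020 is a Thursday, so the first Monday is October 5 and the second is October 12.
Daylight saving runs 6 April – 12 October; 6 October 2020 is inside that window, so Halin Province is at UTC+00:00.
08:15 Halin Province − 0h = 08:15 UTC.
1 April 2020 is a Wednesday, so the first Saturday is April 4 and the fourth is April 25.
1 November 2020 is a Sunday, so the first Sunday is November 1 and the third is November 15.
At the standard offset (UTC−12:00), 08:15 UTC − 12h = 20:15 Solell standard time (rolling into the previous day, 5 October 2020).
Daylight saving runs 25 April – 15 November; the standard-time date in Solell, 5 October 2020, is inside that window, so Solell is at UTC−11:00.
08:15 UTC − 11h = 21:15 Solell (rolling into the previous day, 5 October 2020).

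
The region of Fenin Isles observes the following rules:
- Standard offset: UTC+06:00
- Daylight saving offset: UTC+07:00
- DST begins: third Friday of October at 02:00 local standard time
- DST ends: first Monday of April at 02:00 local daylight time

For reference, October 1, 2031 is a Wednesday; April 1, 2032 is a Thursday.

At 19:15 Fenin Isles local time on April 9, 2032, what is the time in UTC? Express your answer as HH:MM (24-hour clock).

1 October 2031 is a Wednesday, so the first Friday is October 3 and the third is October 17.
1 April 2032 is a Thursday, so the first Monday is April 5.
April 9, 2032 does not fall between 17 October 2031 and 5 April 2032, so daylight saving is not in effect and Fenin Isles is at UTC+06:00.
19:15 local − 6h = 13:15 UTC.

13:15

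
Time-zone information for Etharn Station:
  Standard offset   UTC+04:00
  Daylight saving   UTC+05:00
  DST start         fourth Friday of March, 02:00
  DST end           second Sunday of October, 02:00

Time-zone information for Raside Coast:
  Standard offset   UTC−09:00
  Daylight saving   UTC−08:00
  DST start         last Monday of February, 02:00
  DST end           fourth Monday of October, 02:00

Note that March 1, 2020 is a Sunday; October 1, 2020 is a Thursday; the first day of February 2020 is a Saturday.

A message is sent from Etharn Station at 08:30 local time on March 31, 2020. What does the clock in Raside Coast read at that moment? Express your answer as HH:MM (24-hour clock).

1 March 2020 is a Sunday, so the first Friday is March 6 and the fourth is March 27.
1 October 2020 is a Thursday, so the first Sunday is October 4 and the second is October 11.
Daylight saving runs 27 March – 11 October; March 31, 2020 is inside that window, so Etharn Station is at UTC+05:00.
08:30 Etharn Station − 5h = 03:30 UTC.
1 February 2020 is a Saturday, so Mondays fall on 3, 10, 17, 24; the last is February 24.
1 October 2020 is a Thursday, so the first Monday is October 5 and the fourth is October 26.
At the standard offset (UTC−09:00), 03:30 UTC − 9h = 18:30 Raside Coast standard time (rolling into the previous day, 30 March 2020).
Daylight saving runs 24 February – 26 October; the standard-time date in Raside Coast, March 30, 2020, is inside that window, so Raside Coast is at UTC−08:00.
03:30 UTC − 8h = 19:30 Raside Coast (rolling into the previous day, 30 March 2020).

19:30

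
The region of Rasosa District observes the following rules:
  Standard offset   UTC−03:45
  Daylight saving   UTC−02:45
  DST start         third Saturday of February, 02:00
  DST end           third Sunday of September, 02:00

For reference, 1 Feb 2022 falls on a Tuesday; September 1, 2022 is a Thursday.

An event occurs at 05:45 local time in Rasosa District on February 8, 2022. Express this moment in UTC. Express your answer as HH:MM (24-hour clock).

1 February 2022 is a Tuesday, so the first Saturday is February 5 and the third is February 19.
1 September 2022 is a Thursday, so the first Sunday is September 4 and the third is September 18.
Daylight saving runs 19 February – 18 September; February 8, 2022 is outside that window, so Rasosa District is on standard time at UTC−03:45.
05:45 local + 3h45m = 09:30 UTC.

09:30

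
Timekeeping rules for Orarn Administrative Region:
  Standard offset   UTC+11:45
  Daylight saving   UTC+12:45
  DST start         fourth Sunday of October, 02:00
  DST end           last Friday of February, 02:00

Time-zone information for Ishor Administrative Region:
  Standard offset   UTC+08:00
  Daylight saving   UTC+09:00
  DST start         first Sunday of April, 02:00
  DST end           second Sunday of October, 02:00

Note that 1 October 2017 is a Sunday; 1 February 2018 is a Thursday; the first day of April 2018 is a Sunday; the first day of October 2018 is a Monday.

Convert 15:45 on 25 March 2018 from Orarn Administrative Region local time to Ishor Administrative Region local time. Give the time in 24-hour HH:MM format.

12:00

1 October 2017 is a Sunday, so the first Sunday is October 1 and the fourth is October 22.
1 February 2018 is a Thursday, so Fridays fall on 2, 9, 16, 23; the last is February 23.
Daylight saving runs 22 October 2017 – 23 February 2018; 25 March 2018 is outside that window, so Orarn Administrative Region is on standard time at UTC+11:45.
15:45 Orarn Administrative Region − 11h45m = 04:00 UTC.
1 April 2018 is a Sunday, so the first Sunday is April 1.
1 October 2018 is a Monday, so the first Sunday is October 7 and the second is October 14.
At the standard offset (UTC+08:00), 04:00 UTC + 8h = 12:00 Ishor Administrative Region standard time.
Daylight saving runs 1 April – 14 October; the standard-time date in Ishor Administrative Region, 25 March 2018, is outside that window, so Ishor Administrative Region is on standard time at UTC+08:00.
04:00 UTC + 8h = 12:00 Ishor Administrative Region.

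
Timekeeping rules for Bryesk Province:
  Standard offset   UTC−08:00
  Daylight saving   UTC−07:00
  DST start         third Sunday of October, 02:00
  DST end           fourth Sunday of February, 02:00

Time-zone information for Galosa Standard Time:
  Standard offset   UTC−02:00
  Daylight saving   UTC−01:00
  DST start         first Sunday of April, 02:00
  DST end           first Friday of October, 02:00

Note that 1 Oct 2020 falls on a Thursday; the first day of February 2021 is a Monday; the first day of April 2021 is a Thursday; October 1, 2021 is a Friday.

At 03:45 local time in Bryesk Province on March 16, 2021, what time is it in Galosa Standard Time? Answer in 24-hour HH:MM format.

09:45

1 October 2020 is a Thursday, so the first Sunday is October 4 and the third is October 18.
1 February 2021 is a Monday, so the first Sunday is February 7 and the fourth is February 28.
March 16, 2021 is outside the daylight-saving period (18 October 2020 – 28 February 2021), so Bryesk Province is on standard time, UTC−08:00.
03:45 Bryesk Province + 8h = 11:45 UTC.
1 April 2021 is a Thursday, so the first Sunday is April 4.
1 October 2021 is a Friday, so the first Friday is October 1.
At the standard offset (UTC−02:00), 11:45 UTC − 2h = 09:45 Galosa Standard Time standard time.
Daylight saving runs 4 April – 1 October; the standard-time date in Galosa Standard Time, March 16, 2021, is outside that window, so Galosa Standard Time is on standard time at UTC−02:00.
11:45 UTC − 2h = 09:45 Galosa Standard Time.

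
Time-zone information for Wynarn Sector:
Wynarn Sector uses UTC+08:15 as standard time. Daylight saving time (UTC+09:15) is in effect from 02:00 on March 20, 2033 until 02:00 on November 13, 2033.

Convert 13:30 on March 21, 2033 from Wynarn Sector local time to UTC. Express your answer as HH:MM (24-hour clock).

04:15

March 21, 2033 lies within the daylight-saving period (20 March – 13 November), so Wynarn Sector is on daylight time, UTC+09:15.
13:30 local − 9h15m = 04:15 UTC.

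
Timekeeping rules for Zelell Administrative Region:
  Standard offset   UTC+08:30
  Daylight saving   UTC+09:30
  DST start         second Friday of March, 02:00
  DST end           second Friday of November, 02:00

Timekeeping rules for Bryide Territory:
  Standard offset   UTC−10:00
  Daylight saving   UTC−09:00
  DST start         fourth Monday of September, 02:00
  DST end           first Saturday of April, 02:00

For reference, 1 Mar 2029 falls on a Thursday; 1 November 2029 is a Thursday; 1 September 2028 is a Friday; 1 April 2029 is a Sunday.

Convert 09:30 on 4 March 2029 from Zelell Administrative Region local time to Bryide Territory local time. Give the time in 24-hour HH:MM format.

1 March 2029 is a Thursday, so the first Friday is March 2 and the second is March 9.
1 November 2029 is a Thursday, so the first Friday is November 2 and the second is November 9.
4 March 2029 is outside the daylight-saving period (9 March – 9 November), so Zelell Administrative Region is on standard time, UTC+08:30.
09:30 Zelell Administrative Region − 8h30m = 01:00 UTC.
1 September 2028 is a Friday, so the first Monday is September 4 and the fourth is September 25.
1 April 2029 is a Sunday, so the first Saturday is April 7.
At the standard offset (UTC−10:00), 01:00 UTC − 10h = 15:00 Bryide Territory standard time (rolling into the previous day, 3 March 2029).
The standard-time date in Bryide Territory, 3 March 2029, lies within the daylight-saving period (25 September 2028 – 7 April 2029), so Bryide Territory is on daylight time, UTC−09:00.
01:00 UTC − 9h = 16:00 Bryide Territory (rolling into the previous day, 3 March 2029).

16:00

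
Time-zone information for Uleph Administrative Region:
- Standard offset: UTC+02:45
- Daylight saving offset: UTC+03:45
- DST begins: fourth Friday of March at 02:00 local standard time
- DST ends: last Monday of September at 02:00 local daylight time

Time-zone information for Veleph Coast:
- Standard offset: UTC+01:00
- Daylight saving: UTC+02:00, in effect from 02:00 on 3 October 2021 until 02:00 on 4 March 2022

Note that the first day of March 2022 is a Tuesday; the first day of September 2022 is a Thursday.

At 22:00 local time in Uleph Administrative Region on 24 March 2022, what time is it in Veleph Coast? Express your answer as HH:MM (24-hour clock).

20:15

1 March 2022 is a Tuesday, so the first Friday is March 4 and the fourth is March 25.
1 September 2022 is a Thursday, so Mondays fall on 5, 12, 19, 26; the last is September 26.
24 March 2022 does not fall between 25 March and 26 September, so daylight saving is not in effect and Uleph Administrative Region is at UTC+02:45.
22:00 Uleph Administrative Region − 2h45m = 19:15 UTC.
At the standard offset (UTC+01:00), 19:15 UTC + 1h = 20:15 Veleph Coast standard time.
The standard-time date in Veleph Coast, 24 March 2022, is outside the daylight-saving period (3 October 2021 – 4 March 2022), so Veleph Coast is on standard time, UTC+01:00.
19:15 UTC + 1h = 20:15 Veleph Coast.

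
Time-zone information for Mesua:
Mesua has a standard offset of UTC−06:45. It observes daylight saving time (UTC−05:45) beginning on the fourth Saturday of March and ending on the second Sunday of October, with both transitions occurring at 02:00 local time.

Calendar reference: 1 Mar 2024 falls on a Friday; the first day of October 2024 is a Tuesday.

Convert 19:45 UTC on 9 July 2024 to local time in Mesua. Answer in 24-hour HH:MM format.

1 March 2024 is a Friday, so the first Saturday is March 2 and the fourth is March 23.
1 October 2024 is a Tuesday, so the first Sunday is October 6 and the second is October 13.
At the standard offset (UTC−06:45), 19:45 UTC − 6h45m = 13:00 Mesua standard time.
Daylight saving runs 23 March – 13 October; the standard-time date in Mesua, 9 July 2024, is inside that window, so Mesua is at UTC−05:45.
19:45 UTC − 5h45m = 14:00 local.

14:00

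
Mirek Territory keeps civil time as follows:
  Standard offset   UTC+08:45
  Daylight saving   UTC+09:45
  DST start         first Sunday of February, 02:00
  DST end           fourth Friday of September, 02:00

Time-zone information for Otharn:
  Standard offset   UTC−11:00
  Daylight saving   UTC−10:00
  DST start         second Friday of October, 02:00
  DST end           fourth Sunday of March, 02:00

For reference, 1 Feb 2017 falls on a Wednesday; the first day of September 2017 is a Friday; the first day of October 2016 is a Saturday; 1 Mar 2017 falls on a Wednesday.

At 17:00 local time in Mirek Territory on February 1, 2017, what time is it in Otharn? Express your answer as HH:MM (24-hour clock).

22:15

1 February 2017 is a Wednesday, so the first Sunday is February 5.
1 September 2017 is a Friday, so the first Friday is September 1 and the fourth is September 22.
February 1, 2017 does not fall between 5 February and 22 September, so daylight saving is not in effect and Mirek Territory is at UTC+08:45.
17:00 Mirek Territory − 8h45m = 08:15 UTC.
1 October 2016 is a Saturday, so the first Friday is October 7 and the second is October 14.
1 March 2017 is a Wednesday, so the first Sunday is March 5 and the fourth is March 26.
At the standard offset (UTC−11:00), 08:15 UTC − 11h = 21:15 Otharn standard time (rolling into the previous day, 31 January 2017).
Daylight saving runs 14 October 2016 – 26 March 2017; the standard-time date in Otharn, January 31, 2017, is inside that window, so Otharn is at UTC−10:00.
08:15 UTC − 10h = 22:15 Otharn (rolling into the previous day, 31 January 2017).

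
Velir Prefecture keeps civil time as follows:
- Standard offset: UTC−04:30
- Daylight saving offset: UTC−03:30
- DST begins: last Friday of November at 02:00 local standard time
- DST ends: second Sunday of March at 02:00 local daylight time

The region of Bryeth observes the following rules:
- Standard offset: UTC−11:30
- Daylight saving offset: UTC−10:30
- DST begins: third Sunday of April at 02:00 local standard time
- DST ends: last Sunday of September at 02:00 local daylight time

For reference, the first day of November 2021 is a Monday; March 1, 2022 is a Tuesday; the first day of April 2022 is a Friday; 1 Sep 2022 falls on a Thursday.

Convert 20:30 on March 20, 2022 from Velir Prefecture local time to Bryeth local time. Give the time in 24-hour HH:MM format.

1 November 2021 is a Monday, so Fridays fall on 5, 12, 19, 26; the last is November 26.
1 March 2022 is a Tuesday, so the first Sunday is March 6 and the second is March 13.
March 20, 2022 is outside the daylight-saving period (26 November 2021 – 13 March 2022), so Velir Prefecture is on standard time, UTC−04:30.
20:30 Velir Prefecture + 4h30m = 01:00 UTC (rolling into the next day, 21 March 2022).
1 April 2022 is a Friday, so the first Sunday is April 3 and the third is April 17.
1 September 2022 is a Thursday, so Sundays fall on 4, 11, 18, 25; the last is September 25.
At the standard offset (UTC−11:30), 01:00 UTC − 11h30m = 13:30 Bryeth standard time (rolling into the previous day, 20 March 2022).
Daylight saving runs 17 April – 25 September; the standard-time date in Bryeth, March 20, 2022, is outside that window, so Bryeth is on standard time at UTC−11:30.
01:00 UTC − 11h30m = 13:30 Bryeth (rolling into the previous day, 20 March 2022).

13:30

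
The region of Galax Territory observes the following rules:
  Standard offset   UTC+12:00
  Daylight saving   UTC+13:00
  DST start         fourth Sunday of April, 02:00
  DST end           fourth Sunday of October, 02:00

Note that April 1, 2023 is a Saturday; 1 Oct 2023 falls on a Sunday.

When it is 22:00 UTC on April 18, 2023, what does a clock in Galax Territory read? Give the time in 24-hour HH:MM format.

10:00

1 April 2023 is a Saturday, so the first Sunday is April 2 and the fourth is April 23.
1 October 2023 is a Sunday, so the first Sunday is October 1 and the fourth is October 22.
At the standard offset (UTC+12:00), 22:00 UTC + 12h = 10:00 Galax Territory standard time (rolling into the next day, 19 April 2023).
The standard-time date in Galax Territory, April 19, 2023, is outside the daylight-saving period (23 April – 22 October), so Galax Territory is on standard time, UTC+12:00.
22:00 UTC + 12h = 10:00 local (rolling into the next day, 19 April 2023).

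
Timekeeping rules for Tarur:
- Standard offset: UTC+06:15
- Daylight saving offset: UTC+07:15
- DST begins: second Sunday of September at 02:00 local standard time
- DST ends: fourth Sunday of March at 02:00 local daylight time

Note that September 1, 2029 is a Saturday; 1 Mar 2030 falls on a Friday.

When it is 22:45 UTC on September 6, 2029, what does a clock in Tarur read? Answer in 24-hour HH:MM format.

05:00

1 September 2029 is a Saturday, so the first Sunday is September 2 and the second is September 9.
1 March 2030 is a Friday, so the first Sunday is March 3 and the fourth is March 24.
At the standard offset (UTC+06:15), 22:45 UTC + 6h15m = 05:00 Tarur standard time (rolling into the next day, 7 September 2029).
Daylight saving runs 9 September 2029 – 24 March 2030; the standard-time date in Tarur, September 7, 2029, is outside that window, so Tarur is on standard time at UTC+06:15.
22:45 UTC + 6h15m = 05:00 local (rolling into the next day, 7 September 2029).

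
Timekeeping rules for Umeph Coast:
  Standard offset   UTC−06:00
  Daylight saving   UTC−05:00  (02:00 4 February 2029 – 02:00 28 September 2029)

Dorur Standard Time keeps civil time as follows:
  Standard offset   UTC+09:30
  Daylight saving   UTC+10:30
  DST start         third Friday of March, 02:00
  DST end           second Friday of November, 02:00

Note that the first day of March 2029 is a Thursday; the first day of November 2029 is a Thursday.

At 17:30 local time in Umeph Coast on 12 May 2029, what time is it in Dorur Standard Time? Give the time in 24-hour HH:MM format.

09:00

12 May 2029 falls between 4 February and 28 September, so daylight saving is in effect and Umeph Coast is at UTC−05:00.
17:30 Umeph Coast + 5h = 22:30 UTC.
1 March 2029 is a Thursday, so the first Friday is March 2 and the third is March 16.
1 November 2029 is a Thursday, so the first Friday is November 2 and the second is November 9.
At the standard offset (UTC+09:30), 22:30 UTC + 9h30m = 08:00 Dorur Standard Time standard time (rolling into the next day, 13 May 2029).
Daylight saving runs 16 March – 9 November; the standard-time date in Dorur Standard Time, 13 May 2029, is inside that window, so Dorur Standard Time is at UTC+10:30.
22:30 UTC + 10h30m = 09:00 Dorur Standard Time (rolling into the next day, 13 May 2029).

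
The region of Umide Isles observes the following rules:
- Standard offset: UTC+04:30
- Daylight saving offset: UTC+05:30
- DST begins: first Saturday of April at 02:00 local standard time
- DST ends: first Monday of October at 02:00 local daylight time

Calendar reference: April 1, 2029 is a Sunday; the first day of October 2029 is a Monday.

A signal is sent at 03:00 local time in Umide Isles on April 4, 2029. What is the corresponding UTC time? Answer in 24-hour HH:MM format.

22:30

1 April 2029 is a Sunday, so the first Saturday is April 7.
1 October 2029 is a Monday, so the first Monday is October 1.
April 4, 2029 does not fall between 7 April and 1 October, so daylight saving is not in effect and Umide Isles is at UTC+04:30.
03:00 local − 4h30m = 22:30 UTC (rolling into the previous day, 3 April 2029).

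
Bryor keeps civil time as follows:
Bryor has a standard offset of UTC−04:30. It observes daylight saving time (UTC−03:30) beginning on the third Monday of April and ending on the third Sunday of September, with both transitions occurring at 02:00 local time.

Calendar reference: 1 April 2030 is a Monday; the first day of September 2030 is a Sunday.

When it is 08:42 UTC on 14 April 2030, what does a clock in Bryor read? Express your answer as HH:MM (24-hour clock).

1 April 2030 is a Monday, so the first Monday is April 1 and the third is April 15.
1 September 2030 is a Sunday, so the first Sunday is September 1 and the third is September 15.
At the standard offset (UTC−04:30), 08:42 UTC − 4h30m = 04:12 Bryor standard time.
The standard-time date in Bryor, 14 April 2030, is outside the daylight-saving period (15 April – 15 September), so Bryor is on standard time, UTC−04:30.
08:42 UTC − 4h30m = 04:12 local.

04:12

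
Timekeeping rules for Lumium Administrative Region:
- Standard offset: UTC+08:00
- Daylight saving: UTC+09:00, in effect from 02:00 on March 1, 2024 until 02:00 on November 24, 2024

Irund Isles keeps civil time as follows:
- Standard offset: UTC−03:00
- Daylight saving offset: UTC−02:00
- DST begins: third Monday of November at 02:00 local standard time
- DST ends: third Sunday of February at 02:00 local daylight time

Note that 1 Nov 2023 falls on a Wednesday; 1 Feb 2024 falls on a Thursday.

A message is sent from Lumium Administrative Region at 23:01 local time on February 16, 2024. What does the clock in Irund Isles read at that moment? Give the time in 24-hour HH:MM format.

13:01

Daylight saving runs 1 March – 24 November; February 16, 2024 is outside that window, so Lumium Administrative Region is on standard time at UTC+08:00.
23:01 Lumium Administrative Region − 8h = 15:01 UTC.
1 November 2023 is a Wednesday, so the first Monday is November 6 and the third is November 20.
1 February 2024 is a Thursday, so the first Sunday is February 4 and the third is February 18.
At the standard offset (UTC−03:00), 15:01 UTC − 3h = 12:01 Irund Isles standard time.
The standard-time date in Irund Isles, February 16, 2024, lies within the daylight-saving period (20 November 2023 – 18 February 2024), so Irund Isles is on daylight time, UTC−02:00.
15:01 UTC − 2h = 13:01 Irund Isles.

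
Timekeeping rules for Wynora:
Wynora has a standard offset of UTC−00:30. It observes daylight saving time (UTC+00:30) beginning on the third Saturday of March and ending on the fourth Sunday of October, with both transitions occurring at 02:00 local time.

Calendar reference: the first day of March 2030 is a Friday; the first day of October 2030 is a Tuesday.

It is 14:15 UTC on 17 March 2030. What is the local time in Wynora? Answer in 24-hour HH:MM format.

14:45

1 March 2030 is a Friday, so the first Saturday is March 2 and the third is March 16.
1 October 2030 is a Tuesday, so the first Sunday is October 6 and the fourth is October 27.
At the standard offset (UTC−00:30), 14:15 UTC − 0h30m = 13:45 Wynora standard time.
Daylight saving runs 16 March – 27 October; the standard-time date in Wynora, 17 March 2030, is inside that window, so Wynora is at UTC+00:30.
14:15 UTC + 0h30m = 14:45 local.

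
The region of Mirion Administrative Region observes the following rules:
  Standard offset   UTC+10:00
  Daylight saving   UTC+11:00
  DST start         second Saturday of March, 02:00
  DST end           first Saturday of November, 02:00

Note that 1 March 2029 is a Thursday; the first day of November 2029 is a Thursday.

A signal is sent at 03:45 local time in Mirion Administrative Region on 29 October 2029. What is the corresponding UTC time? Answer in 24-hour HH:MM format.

16:45

1 March 2029 is a Thursday, so the first Saturday is March 3 and the second is March 10.
1 November 2029 is a Thursday, so the first Saturday is November 3.
29 October 2029 falls between 10 March and 3 November, so daylight saving is in effect and Mirion Administrative Region is at UTC+11:00.
03:45 local − 11h = 16:45 UTC (rolling into the previous day, 28 October 2029).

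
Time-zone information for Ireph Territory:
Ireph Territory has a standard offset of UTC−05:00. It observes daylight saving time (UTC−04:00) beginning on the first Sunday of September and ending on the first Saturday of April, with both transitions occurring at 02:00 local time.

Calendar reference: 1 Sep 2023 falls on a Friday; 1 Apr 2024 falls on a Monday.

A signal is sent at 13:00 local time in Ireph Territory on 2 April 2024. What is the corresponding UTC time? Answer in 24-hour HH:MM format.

1 September 2023 is a Friday, so the first Sunday is September 3.
1 April 2024 is a Monday, so the first Saturday is April 6.
2 April 2024 lies within the daylight-saving period (3 September 2023 – 6 April 2024), so Ireph Territory is on daylight time, UTC−04:00.
13:00 local + 4h = 17:00 UTC.

17:00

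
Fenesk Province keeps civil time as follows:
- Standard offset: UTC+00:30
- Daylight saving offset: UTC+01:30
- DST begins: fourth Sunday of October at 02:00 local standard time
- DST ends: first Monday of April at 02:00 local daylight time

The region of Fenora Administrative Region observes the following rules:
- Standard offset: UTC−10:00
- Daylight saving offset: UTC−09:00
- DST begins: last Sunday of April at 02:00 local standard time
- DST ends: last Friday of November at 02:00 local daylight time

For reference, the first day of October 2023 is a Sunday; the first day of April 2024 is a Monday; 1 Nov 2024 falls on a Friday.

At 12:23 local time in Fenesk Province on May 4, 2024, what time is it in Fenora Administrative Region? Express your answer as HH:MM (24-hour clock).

1 October 2023 is a Sunday, so the first Sunday is October 1 and the fourth is October 22.
1 April 2024 is a Monday, so the first Monday is April 1.
Daylight saving runs 22 October 2023 – 1 April 2024; May 4, 2024 is outside that window, so Fenesk Province is on standard time at UTC+00:30.
12:23 Fenesk Province − 0h30m = 11:53 UTC.
1 April 2024 is a Monday, so Sundays fall on 7, 14, 21, 28; the last is April 28.
1 November 2024 is a Friday, so Fridays fall on 1, 8, 15, 22, 29; the last is November 29.
At the standard offset (UTC−10:00), 11:53 UTC − 10h = 01:53 Fenora Administrative Region standard time.
The standard-time date in Fenora Administrative Region, May 4, 2024, lies within the daylight-saving period (28 April – 29 November), so Fenora Administrative Region is on daylight time, UTC−09:00.
11:53 UTC − 9h = 02:53 Fenora Administrative Region.

02:53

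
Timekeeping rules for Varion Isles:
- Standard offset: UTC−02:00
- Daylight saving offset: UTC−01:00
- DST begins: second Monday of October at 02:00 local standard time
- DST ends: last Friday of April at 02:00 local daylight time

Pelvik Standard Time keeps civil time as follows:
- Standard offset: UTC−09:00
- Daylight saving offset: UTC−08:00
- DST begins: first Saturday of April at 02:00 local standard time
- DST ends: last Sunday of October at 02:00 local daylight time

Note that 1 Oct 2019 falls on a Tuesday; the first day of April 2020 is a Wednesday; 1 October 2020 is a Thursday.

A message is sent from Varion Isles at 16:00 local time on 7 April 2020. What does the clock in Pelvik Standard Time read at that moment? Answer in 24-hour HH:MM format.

09:00

1 October 2019 is a Tuesday, so the first Monday is October 7 and the second is October 14.
1 April 2020 is a Wednesday, so Fridays fall on 3, 10, 17, 24; the last is April 24.
7 April 2020 lies within the daylight-saving period (14 October 2019 – 24 April 2020), so Varion Isles is on daylight time, UTC−01:00.
16:00 Varion Isles + 1h = 17:00 UTC.
1 April 2020 is a Wednesday, so the first Saturday is April 4.
1 October 2020 is a Thursday, so Sundays fall on 4, 11, 18, 25; the last is October 25.
At the standard offset (UTC−09:00), 17:00 UTC − 9h = 08:00 Pelvik Standard Time standard time.
Daylight saving runs 4 April – 25 October; the standard-time date in Pelvik Standard Time, 7 April 2020, is inside that window, so Pelvik Standard Time is at UTC−08:00.
17:00 UTC − 8h = 09:00 Pelvik Standard Time.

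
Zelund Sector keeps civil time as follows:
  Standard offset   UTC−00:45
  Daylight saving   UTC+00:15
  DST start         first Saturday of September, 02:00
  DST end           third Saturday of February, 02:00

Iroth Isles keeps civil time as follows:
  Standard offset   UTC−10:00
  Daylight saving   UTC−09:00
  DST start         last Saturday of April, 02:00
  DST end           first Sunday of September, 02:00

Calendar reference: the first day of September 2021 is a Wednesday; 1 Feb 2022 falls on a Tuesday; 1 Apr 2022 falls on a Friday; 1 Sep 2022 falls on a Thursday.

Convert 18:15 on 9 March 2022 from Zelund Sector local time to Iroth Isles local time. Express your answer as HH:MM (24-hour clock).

09:00

1 September 2021 is a Wednesday, so the first Saturday is September 4.
1 February 2022 is a Tuesday, so the first Saturday is February 5 and the third is February 19.
9 March 2022 is outside the daylight-saving period (4 September 2021 – 19 February 2022), so Zelund Sector is on standard time, UTC−00:45.
18:15 Zelund Sector + 0h45m = 19:00 UTC.
1 April 2022 is a Friday, so Saturdays fall on 2, 9, 16, 23, 30; the last is April 30.
1 September 2022 is a Thursday, so the first Sunday is September 4.
At the standard offset (UTC−10:00), 19:00 UTC − 10h = 09:00 Iroth Isles standard time.
The standard-time date in Iroth Isles, 9 March 2022, is outside the daylight-saving period (30 April – 4 September), so Iroth Isles is on standard time, UTC−10:00.
19:00 UTC − 10h = 09:00 Iroth Isles.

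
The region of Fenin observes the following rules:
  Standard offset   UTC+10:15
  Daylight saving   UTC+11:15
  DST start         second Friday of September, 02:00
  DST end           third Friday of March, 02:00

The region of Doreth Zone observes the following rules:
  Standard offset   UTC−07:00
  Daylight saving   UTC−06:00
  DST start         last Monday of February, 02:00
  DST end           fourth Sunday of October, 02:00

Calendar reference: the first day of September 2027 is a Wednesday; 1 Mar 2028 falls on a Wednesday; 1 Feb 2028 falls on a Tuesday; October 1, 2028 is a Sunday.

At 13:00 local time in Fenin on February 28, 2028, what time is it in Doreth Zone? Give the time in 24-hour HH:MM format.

18:45

1 September 2027 is a Wednesday, so the first Friday is September 3 and the second is September 10.
1 March 2028 is a Wednesday, so the first Friday is March 3 and the third is March 17.
Daylight saving runs 10 September 2027 – 17 March 2028; February 28, 2028 is inside that window, so Fenin is at UTC+11:15.
13:00 Fenin − 11h15m = 01:45 UTC.
1 February 2028 is a Tuesday, so Mondays fall on 7, 14, 21, 28; the last is February 28.
1 October 2028 is a Sunday, so the first Sunday is October 1 and the fourth is October 22.
At the standard offset (UTC−07:00), 01:45 UTC − 7h = 18:45 Doreth Zone standard time (rolling into the previous day, 27 February 2028).
The standard-time date in Doreth Zone, February 27, 2028, is outside the daylight-saving period (28 February – 22 October), so Doreth Zone is on standard time, UTC−07:00.
01:45 UTC − 7h = 18:45 Doreth Zone (rolling into the previous day, 27 February 2028).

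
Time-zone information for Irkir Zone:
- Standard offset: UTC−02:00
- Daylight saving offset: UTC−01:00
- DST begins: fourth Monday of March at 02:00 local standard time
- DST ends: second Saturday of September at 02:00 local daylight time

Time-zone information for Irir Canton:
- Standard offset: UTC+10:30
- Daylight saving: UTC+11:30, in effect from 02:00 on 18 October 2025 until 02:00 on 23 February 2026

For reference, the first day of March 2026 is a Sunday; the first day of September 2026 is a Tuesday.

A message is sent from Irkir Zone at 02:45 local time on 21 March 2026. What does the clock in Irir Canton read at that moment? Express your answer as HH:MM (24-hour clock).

15:15

1 March 2026 is a Sunday, so the first Monday is March 2 and the fourth is March 23.
1 September 2026 is a Tuesday, so the first Saturday is September 5 and the second is September 12.
21 March 2026 does not fall between 23 March and 12 September, so daylight saving is not in effect and Irkir Zone is at UTC−02:00.
02:45 Irkir Zone + 2h = 04:45 UTC.
At the standard offset (UTC+10:30), 04:45 UTC + 10h30m = 15:15 Irir Canton standard time.
The standard-time date in Irir Canton, 21 March 2026, is outside the daylight-saving period (18 October 2025 – 23 February 2026), so Irir Canton is on standard time, UTC+10:30.
04:45 UTC + 10h30m = 15:15 Irir Canton.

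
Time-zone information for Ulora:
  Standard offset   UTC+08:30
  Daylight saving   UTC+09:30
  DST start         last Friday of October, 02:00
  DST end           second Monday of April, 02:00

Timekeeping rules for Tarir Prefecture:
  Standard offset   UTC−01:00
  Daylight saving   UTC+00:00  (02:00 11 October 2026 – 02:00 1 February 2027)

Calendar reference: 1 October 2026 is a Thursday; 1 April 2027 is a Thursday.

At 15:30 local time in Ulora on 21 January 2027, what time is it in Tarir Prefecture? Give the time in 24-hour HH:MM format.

06:00

1 October 2026 is a Thursday, so Fridays fall on 2, 9, 16, 23, 30; the last is October 30.
1 April 2027 is a Thursday, so the first Monday is April 5 and the second is April 12.
Daylight saving runs 30 October 2026 – 12 April 2027; 21 January 2027 is inside that window, so Ulora is at UTC+09:30.
15:30 Ulora − 9h30m = 06:00 UTC.
At the standard offset (UTC−01:00), 06:00 UTC − 1h = 05:00 Tarir Prefecture standard time.
The standard-time date in Tarir Prefecture, 21 January 2027, lies within the daylight-saving period (11 October 2026 – 1 February 2027), so Tarir Prefecture is on daylight time, UTC+00:00.
06:00 UTC + 0h = 06:00 Tarir Prefecture.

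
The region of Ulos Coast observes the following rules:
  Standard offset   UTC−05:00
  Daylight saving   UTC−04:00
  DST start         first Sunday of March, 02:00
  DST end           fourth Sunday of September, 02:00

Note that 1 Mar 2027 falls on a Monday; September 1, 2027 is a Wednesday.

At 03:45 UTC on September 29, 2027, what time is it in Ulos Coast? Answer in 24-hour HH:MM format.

22:45

1 March 2027 is a Monday, so the first Sunday is March 7.
1 September 2027 is a Wednesday, so the first Sunday is September 5 and the fourth is September 26.
At the standard offset (UTC−05:00), 03:45 UTC − 5h = 22:45 Ulos Coast standard time (rolling into the previous day, 28 September 2027).
The standard-time date in Ulos Coast, September 28, 2027, is outside the daylight-saving period (7 March – 26 September), so Ulos Coast is on standard time, UTC−05:00.
03:45 UTC − 5h = 22:45 local (rolling into the previous day, 28 September 2027).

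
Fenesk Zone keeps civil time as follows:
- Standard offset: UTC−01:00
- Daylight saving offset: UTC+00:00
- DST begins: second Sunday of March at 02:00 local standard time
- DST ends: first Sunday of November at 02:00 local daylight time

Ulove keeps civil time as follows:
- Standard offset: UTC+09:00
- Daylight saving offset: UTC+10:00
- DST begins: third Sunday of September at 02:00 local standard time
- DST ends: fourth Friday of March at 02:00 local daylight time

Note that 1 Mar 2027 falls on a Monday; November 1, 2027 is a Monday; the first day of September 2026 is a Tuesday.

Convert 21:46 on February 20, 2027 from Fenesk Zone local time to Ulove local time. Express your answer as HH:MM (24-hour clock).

08:46

1 March 2027 is a Monday, so the first Sunday is March 7 and the second is March 14.
1 November 2027 is a Monday, so the first Sunday is November 7.
Daylight saving runs 14 March – 7 November; February 20, 2027 is outside that window, so Fenesk Zone is on standard time at UTC−01:00.
21:46 Fenesk Zone + 1h = 22:46 UTC.
1 September 2026 is a Tuesday, so the first Sunday is September 6 and the third is September 20.
1 March 2027 is a Monday, so the first Friday is March 5 and the fourth is March 26.
At the standard offset (UTC+09:00), 22:46 UTC + 9h = 07:46 Ulove standard time (rolling into the next day, 21 February 2027).
The standard-time date in Ulove, February 21, 2027, lies within the daylight-saving period (20 September 2026 – 26 March 2027), so Ulove is on daylight time, UTC+10:00.
22:46 UTC + 10h = 08:46 Ulove (rolling into the next day, 21 February 2027).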